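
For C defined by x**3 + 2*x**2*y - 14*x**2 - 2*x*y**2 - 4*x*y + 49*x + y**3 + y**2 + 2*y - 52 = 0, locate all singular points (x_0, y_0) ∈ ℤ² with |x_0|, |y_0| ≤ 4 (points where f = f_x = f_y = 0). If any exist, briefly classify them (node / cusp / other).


Singular points: {(3, 2)}; classification: node.

Compute partial derivatives:
  f_x = 3*x**2 + 4*x*y - 28*x - 2*y**2 - 4*y + 49.
  f_y = 2*x**2 - 4*x*y - 4*x + 3*y**2 + 2*y + 2.
Scan x_0 ∈ {−4, ..., 4}. For each x_0, f_y(x_0, y) is a polynomial in y; find its integer roots y ∈ {−4, ..., 4}, then test f_x and f at those candidates.
  x = -4: f_y(-4, y) = 3*y**2 + 18*y + 50; no integer root y with |y| ≤ 4.
  x = -3: f_y(-3, y) = 3*y**2 + 14*y + 32; no integer root y with |y| ≤ 4.
  x = -2: f_y(-2, y) = 3*y**2 + 10*y + 18; no integer root y with |y| ≤ 4.
  x = -1: f_y(-1, y) = 3*y**2 + 6*y + 8; no integer root y with |y| ≤ 4.
  x = 0: f_y(0, y) = 3*y**2 + 2*y + 2; no integer root y with |y| ≤ 4.
  x = 1: f_y(1, y) = 3*y**2 - 2*y; vanishes at y ∈ {0}. (1, 0): f_x = 24 ≠ 0.
  x = 2: f_y(2, y) = 3*y**2 - 6*y + 2; no integer root y with |y| ≤ 4.
  x = 3: f_y(3, y) = 3*y**2 - 10*y + 8; vanishes at y ∈ {2}. (3, 2): f_x = 0, f = 0 — SINGULAR.
  x = 4: f_y(4, y) = 3*y**2 - 14*y + 18; no integer root y with |y| ≤ 4.
Only singular point on the grid: (3, 2).
Classify: substitute x = 3 + u, y = 2 + v and expand: f = u**3 + 2*u**2*v - u**2 - 2*u*v**2 + v**3 + v**2.
No constant or linear terms (consistent with a singular point). Quadratic part: -u**2 + v**2. Cubic part: u**3 + 2*u**2*v - 2*u*v**2 + v**3.
The quadratic part v**2 - u**2 = (v − u)(v + u) splits into two distinct linear factors, so there are two distinct tangent lines y − 2 = ±(x − 3) — this is a node (ordinary double point).
Classification: node.


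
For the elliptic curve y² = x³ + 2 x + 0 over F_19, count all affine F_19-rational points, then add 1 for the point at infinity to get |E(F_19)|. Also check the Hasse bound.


Affine points = {(0, 0), (6, 0), (9, 5), (9, 14), (11, 2), (11, 17), (12, 2), (12, 17), (13, 0), (14, 6), (14, 13), (15, 2), (15, 17), (16, 9), (16, 10), (17, 8), (17, 11), (18, 4), (18, 15)}; affine count = 19; |E(F_19)| = 20.

Discriminant check: Δ ∝ 4a³ + 27b² = 4·2³ + 27·0² = 4·8 + 27·0 ≡ 13 (mod 19). Nonzero ⇒ E is nonsingular.
For each x ∈ F_19, compute rhs = x³ + 2·x + 0 mod 19, then count y ∈ F_19 with y² ≡ rhs.
  x = 0: rhs = 0, matching y values: 0 (1 points).
  x = 1: rhs = 3, matching y values: none (0 points).
  x = 2: rhs = 12, matching y values: none (0 points).
  x = 3: rhs = 14, matching y values: none (0 points).
  x = 4: rhs = 15, matching y values: none (0 points).
  x = 5: rhs = 2, matching y values: none (0 points).
  x = 6: rhs = 0, matching y values: 0 (1 points).
  x = 7: rhs = 15, matching y values: none (0 points).
  x = 8: rhs = 15, matching y values: none (0 points).
  x = 9: rhs = 6, matching y values: 5, 14 (2 points).
  x = 10: rhs = 13, matching y values: none (0 points).
  x = 11: rhs = 4, matching y values: 2, 17 (2 points).
  x = 12: rhs = 4, matching y values: 2, 17 (2 points).
  x = 13: rhs = 0, matching y values: 0 (1 points).
  x = 14: rhs = 17, matching y values: 6, 13 (2 points).
  x = 15: rhs = 4, matching y values: 2, 17 (2 points).
  x = 16: rhs = 5, matching y values: 9, 10 (2 points).
  x = 17: rhs = 7, matching y values: 8, 11 (2 points).
  x = 18: rhs = 16, matching y values: 4, 15 (2 points).
Total affine count: 19.
Full point count |E(F_19)| = 19 + 1 = 20.
Hasse bound: |20 − (19+1)| = |0| = 0 ≤ 2√19 ≈ 8.7178 ✓.


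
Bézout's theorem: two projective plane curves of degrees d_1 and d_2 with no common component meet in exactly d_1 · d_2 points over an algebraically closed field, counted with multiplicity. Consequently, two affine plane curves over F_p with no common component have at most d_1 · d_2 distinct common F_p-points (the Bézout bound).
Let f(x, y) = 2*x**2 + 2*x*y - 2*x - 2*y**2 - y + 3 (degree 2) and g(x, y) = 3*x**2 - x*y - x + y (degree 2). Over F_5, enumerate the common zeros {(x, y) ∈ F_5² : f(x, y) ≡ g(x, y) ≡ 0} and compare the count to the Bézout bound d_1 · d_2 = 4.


Common zeros: {(4, 3)}; count = 1; Bézout bound = 4.

deg(f) = 2, deg(g) = 2, so Bézout bound = 4.
Scan x ∈ F_5. For each x, list the y ∈ F_5 with f(x, y) ≡ 0 and those with g(x, y) ≡ 0 (mod 5); the common zeros in that column are the intersection.
  x = 0: f ≡ 0 at y ∈ {1}; g ≡ 0 at y ∈ {0}; common: ∅.
  x = 1: f ≡ 0 at y ∈ {4}; g ≡ 0 at y ∈ ∅; common: ∅.
  x = 2: f ≡ 0 at y ∈ {2}; g ≡ 0 at y ∈ {0}; common: ∅.
  x = 3: f ≡ 0 at y ∈ {0}; g ≡ 0 at y ∈ {2}; common: ∅.
  x = 4: f ≡ 0 at y ∈ {3}; g ≡ 0 at y ∈ {3}; common: {3}.
Collecting: common zeros = {(4, 3)}, so the count is 1.
Comparison with the Bézout bound: 1 ≤ 4 = deg(f)·deg(g), as expected for curves with no common component (the affine F_5-count falls short of the bound because intersections may lie at infinity, over extension fields, or carry multiplicity).


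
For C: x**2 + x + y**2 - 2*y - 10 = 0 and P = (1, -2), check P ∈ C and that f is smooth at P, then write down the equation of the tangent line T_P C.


Tangent line at P: 3*x - 6*y - 15 = 0.

Step 1: f(1, -2) = 0, so P lies on C.
Step 2: partial derivatives
  f_x(x, y) = 2*x + 1, f_y(x, y) = 2*y - 2.
  f_x(P) = 3, f_y(P) = -6 (gradient nonzero, so P is smooth).
Step 3: tangent line at P: 3·(x − 1) + -6·(y − -2) = 0.
Expanding: 3*x - 6*y - 15 = 0.


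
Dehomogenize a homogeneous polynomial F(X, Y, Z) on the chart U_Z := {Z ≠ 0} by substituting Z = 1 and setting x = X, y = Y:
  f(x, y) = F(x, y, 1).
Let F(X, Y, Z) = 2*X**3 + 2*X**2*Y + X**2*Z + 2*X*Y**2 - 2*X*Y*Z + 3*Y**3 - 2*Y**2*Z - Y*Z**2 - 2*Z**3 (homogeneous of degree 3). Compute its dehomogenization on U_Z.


f(x, y) = 2*x**3 + 2*x**2*y + x**2 + 2*x*y**2 - 2*x*y + 3*y**3 - 2*y**2 - y - 2

On U_Z we set Z = 1. Each monomial c·X^i·Y^j·Z^k in F becomes c·x^i·y^j·1^k = c·x^i·y^j.
Substituting Z = 1: F(X, Y, 1) = 2*x**3 + 2*x**2*y + x**2 + 2*x*y**2 - 2*x*y + 3*y**3 - 2*y**2 - y - 2.
Note: deg(f) ≤ deg(F) = 3; strict inequality happens when F is divisible by Z (lost terms).


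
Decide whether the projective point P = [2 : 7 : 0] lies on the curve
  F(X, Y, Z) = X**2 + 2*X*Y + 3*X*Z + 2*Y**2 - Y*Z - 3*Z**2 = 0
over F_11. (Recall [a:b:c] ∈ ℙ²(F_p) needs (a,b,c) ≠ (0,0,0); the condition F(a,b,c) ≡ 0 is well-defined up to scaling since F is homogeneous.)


F(2,7,0) ≡ 9 (mod 11); P is NOT on the curve.

Evaluate F(2, 7, 0) term-by-term (mod 11).
  X**2 ↦ 1·4·1·1 = 4
  2*X*Y ↦ 2·2·7·1 = 28
  3*X*Z ↦ 3·2·1·0 = 0
  2*Y**2 ↦ 2·1·49·1 = 98
  -Y*Z ↦ -1·1·7·0 = 0
  -3*Z**2 ↦ -3·1·1·0 = 0
Sum: F(2, 7, 0) = (4) + (28) + (0) + (98) + (0) + (0) = 130.
Reducing mod 11: 130 ≡ 9 (mod 11).
Since F(a, b, c) ≡ 9 ≠ 0 (mod 11), P does NOT lie on the curve.


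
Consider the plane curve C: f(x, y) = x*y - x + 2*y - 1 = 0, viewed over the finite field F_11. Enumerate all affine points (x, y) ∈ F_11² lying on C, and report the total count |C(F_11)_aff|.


Affine F_11-points: {(0, 6), (1, 8), (2, 9), (3, 3), (4, 10), (5, 4), (6, 5), (7, 7), (8, 2), (10, 0)}; count = 10.

For each of the 121 pairs (x, y) ∈ F_11², evaluate f(x, y) mod 11. Record the zeros.
  x = 0: [0↦10, 1↦1, 2↦3, 3↦5, 4↦7, 5↦9, 6↦0, 7↦2, 8↦4, 9↦6, 10↦8]  zeros at y ∈ {6}
  x = 1: [0↦9, 1↦1, 2↦4, 3↦7, 4↦10, 5↦2, 6↦5, 7↦8, 8↦0, 9↦3, 10↦6]  zeros at y ∈ {8}
  x = 2: [0↦8, 1↦1, 2↦5, 3↦9, 4↦2, 5↦6, 6↦10, 7↦3, 8↦7, 9↦0, 10↦4]  zeros at y ∈ {9}
  x = 3: [0↦7, 1↦1, 2↦6, 3↦0, 4↦5, 5↦10, 6↦4, 7↦9, 8↦3, 9↦8, 10↦2]  zeros at y ∈ {3}
  x = 4: [0↦6, 1↦1, 2↦7, 3↦2, 4↦8, 5↦3, 6↦9, 7↦4, 8↦10, 9↦5, 10↦0]  zeros at y ∈ {10}
  x = 5: [0↦5, 1↦1, 2↦8, 3↦4, 4↦0, 5↦7, 6↦3, 7↦10, 8↦6, 9↦2, 10↦9]  zeros at y ∈ {4}
  x = 6: [0↦4, 1↦1, 2↦9, 3↦6, 4↦3, 5↦0, 6↦8, 7↦5, 8↦2, 9↦10, 10↦7]  zeros at y ∈ {5}
  x = 7: [0↦3, 1↦1, 2↦10, 3↦8, 4↦6, 5↦4, 6↦2, 7↦0, 8↦9, 9↦7, 10↦5]  zeros at y ∈ {7}
  x = 8: [0↦2, 1↦1, 2↦0, 3↦10, 4↦9, 5↦8, 6↦7, 7↦6, 8↦5, 9↦4, 10↦3]  zeros at y ∈ {2}
  x = 9: [0↦1, 1↦1, 2↦1, 3↦1, 4↦1, 5↦1, 6↦1, 7↦1, 8↦1, 9↦1, 10↦1]  zeros at y ∈ ∅
  x = 10: [0↦0, 1↦1, 2↦2, 3↦3, 4↦4, 5↦5, 6↦6, 7↦7, 8↦8, 9↦9, 10↦10]  zeros at y ∈ {0}
Collecting zeros: affine points = {(0, 6), (1, 8), (2, 9), (3, 3), (4, 10), (5, 4), (6, 5), (7, 7), (8, 2), (10, 0)}.
Total count |C(F_11)_aff| = 10.


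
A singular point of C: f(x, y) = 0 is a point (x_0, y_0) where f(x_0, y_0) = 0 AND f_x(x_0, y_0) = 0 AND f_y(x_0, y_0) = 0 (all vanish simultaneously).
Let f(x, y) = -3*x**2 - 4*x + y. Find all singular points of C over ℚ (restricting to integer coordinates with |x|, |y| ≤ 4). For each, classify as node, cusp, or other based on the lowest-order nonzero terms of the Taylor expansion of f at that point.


No singular points in the scanned grid; C is smooth there.

Compute partial derivatives:
  f_x = -6*x - 4.
  f_y = 1.
f_y = 1 is a nonzero constant, so f_y never vanishes: no point (x, y) can satisfy f = f_x = f_y = 0. In particular no (x, y) ∈ {−4, ..., 4}² is singular; the curve is smooth.


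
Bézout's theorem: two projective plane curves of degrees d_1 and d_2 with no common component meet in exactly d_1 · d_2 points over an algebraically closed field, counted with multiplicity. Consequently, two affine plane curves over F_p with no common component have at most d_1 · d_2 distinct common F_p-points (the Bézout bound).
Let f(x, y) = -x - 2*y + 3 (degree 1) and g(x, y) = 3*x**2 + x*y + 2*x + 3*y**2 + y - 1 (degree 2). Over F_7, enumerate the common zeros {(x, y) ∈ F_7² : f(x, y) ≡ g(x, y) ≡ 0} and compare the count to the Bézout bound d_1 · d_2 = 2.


Common zeros: ∅; count = 0; Bézout bound = 2.

deg(f) = 1, deg(g) = 2, so Bézout bound = 2.
Scan x ∈ F_7. For each x, list the y ∈ F_7 with f(x, y) ≡ 0 and those with g(x, y) ≡ 0 (mod 7); the common zeros in that column are the intersection.
  x = 0: f ≡ 0 at y ∈ {5}; g ≡ 0 at y ∈ ∅; common: ∅.
  x = 1: f ≡ 0 at y ∈ {1}; g ≡ 0 at y ∈ ∅; common: ∅.
  x = 2: f ≡ 0 at y ∈ {4}; g ≡ 0 at y ∈ {1, 5}; common: ∅.
  x = 3: f ≡ 0 at y ∈ {0}; g ≡ 0 at y ∈ ∅; common: ∅.
  x = 4: f ≡ 0 at y ∈ {3}; g ≡ 0 at y ∈ {1, 2}; common: ∅.
  x = 5: f ≡ 0 at y ∈ {6}; g ≡ 0 at y ∈ {0, 5}; common: ∅.
  x = 6: f ≡ 0 at y ∈ {2}; g ≡ 0 at y ∈ {0}; common: ∅.
Collecting: common zeros = ∅, so the count is 0.
Comparison with the Bézout bound: 0 ≤ 2 = deg(f)·deg(g), as expected for curves with no common component (the affine F_7-count falls short of the bound because intersections may lie at infinity, over extension fields, or carry multiplicity).


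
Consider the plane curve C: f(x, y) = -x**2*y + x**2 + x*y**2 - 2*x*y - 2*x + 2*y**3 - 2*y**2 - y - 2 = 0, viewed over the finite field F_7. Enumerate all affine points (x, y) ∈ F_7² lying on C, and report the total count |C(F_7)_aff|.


Affine F_7-points: {(2, 5), (3, 5), (5, 3), (6, 1), (6, 3)}; count = 5.

For each of the 49 pairs (x, y) ∈ F_7², evaluate f(x, y) mod 7. Record the zeros.
  x = 0: [0↦5, 1↦4, 2↦4, 3↦3, 4↦6, 5↦4, 6↦2]  zeros at y ∈ ∅
  x = 1: [0↦4, 1↦1, 2↦1, 3↦2, 4↦2, 5↦6, 6↦5]  zeros at y ∈ ∅
  x = 2: [0↦5, 1↦5, 2↦3, 3↦4, 4↦6, 5↦0, 6↦5]  zeros at y ∈ {5}
  x = 3: [0↦1, 1↦2, 2↦3, 3↦2, 4↦4, 5↦0, 6↦2]  zeros at y ∈ {5}
  x = 4: [0↦6, 1↦6, 2↦1, 3↦3, 4↦3, 5↦6, 6↦3]  zeros at y ∈ ∅
  x = 5: [0↦6, 1↦3, 2↦4, 3↦0, 4↦3, 5↦4, 6↦1]  zeros at y ∈ {3}
  x = 6: [0↦1, 1↦0, 2↦5, 3↦0, 4↦4, 5↦1, 6↦3]  zeros at y ∈ {1, 3}
Collecting zeros: affine points = {(2, 5), (3, 5), (5, 3), (6, 1), (6, 3)}.
Total count |C(F_7)_aff| = 5.


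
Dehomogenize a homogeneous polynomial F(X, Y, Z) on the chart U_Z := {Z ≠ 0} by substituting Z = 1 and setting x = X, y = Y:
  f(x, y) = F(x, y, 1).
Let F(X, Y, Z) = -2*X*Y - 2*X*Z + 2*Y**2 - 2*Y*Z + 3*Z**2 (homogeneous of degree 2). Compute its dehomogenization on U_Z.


f(x, y) = -2*x*y - 2*x + 2*y**2 - 2*y + 3

On U_Z we set Z = 1. Each monomial c·X^i·Y^j·Z^k in F becomes c·x^i·y^j·1^k = c·x^i·y^j.
Substituting Z = 1: F(X, Y, 1) = -2*x*y - 2*x + 2*y**2 - 2*y + 3.
Note: deg(f) ≤ deg(F) = 2; strict inequality happens when F is divisible by Z (lost terms).


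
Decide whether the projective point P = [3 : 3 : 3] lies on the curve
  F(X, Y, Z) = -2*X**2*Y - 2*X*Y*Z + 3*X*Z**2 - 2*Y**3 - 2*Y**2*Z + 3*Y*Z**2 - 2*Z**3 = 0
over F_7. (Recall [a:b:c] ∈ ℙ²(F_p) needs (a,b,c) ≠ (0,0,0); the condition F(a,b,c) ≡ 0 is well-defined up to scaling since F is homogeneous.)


F(3,3,3) ≡ 4 (mod 7); P is NOT on the curve.

Evaluate F(3, 3, 3) term-by-term (mod 7).
  -2*X**2*Y ↦ -2·9·3·1 = -54
  -2*X*Y*Z ↦ -2·3·3·3 = -54
  3*X*Z**2 ↦ 3·3·1·9 = 81
  -2*Y**3 ↦ -2·1·27·1 = -54
  -2*Y**2*Z ↦ -2·1·9·3 = -54
  3*Y*Z**2 ↦ 3·1·3·9 = 81
  -2*Z**3 ↦ -2·1·1·27 = -54
Sum: F(3, 3, 3) = (-54) + (-54) + (81) + (-54) + (-54) + (81) + (-54) = -108.
Reducing mod 7: -108 ≡ 4 (mod 7).
Since F(a, b, c) ≡ 4 ≠ 0 (mod 7), P does NOT lie on the curve.


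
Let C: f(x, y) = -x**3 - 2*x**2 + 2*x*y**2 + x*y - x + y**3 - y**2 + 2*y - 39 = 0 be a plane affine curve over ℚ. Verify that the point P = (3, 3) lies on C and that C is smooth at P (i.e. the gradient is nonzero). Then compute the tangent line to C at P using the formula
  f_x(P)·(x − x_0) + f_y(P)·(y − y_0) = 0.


Tangent line at P: -19*x + 62*y - 129 = 0.

Step 1: f(3, 3) = 0, so P lies on C.
Step 2: partial derivatives
  f_x(x, y) = -3*x**2 - 4*x + 2*y**2 + y - 1, f_y(x, y) = 4*x*y + x + 3*y**2 - 2*y + 2.
  f_x(P) = -19, f_y(P) = 62 (gradient nonzero, so P is smooth).
Step 3: tangent line at P: -19·(x − 3) + 62·(y − 3) = 0.
Expanding: -19*x + 62*y - 129 = 0.


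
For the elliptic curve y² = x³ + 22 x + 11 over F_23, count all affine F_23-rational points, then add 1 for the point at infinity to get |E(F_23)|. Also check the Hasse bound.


Affine points = {(3, 9), (3, 14), (4, 5), (4, 18), (5, 4), (5, 19), (7, 5), (7, 18), (8, 3), (8, 20), (9, 8), (9, 15), (10, 9), (10, 14), (12, 5), (12, 18), (14, 2), (14, 21), (15, 6), (15, 17), (17, 10), (17, 13), (18, 11), (18, 12)}; affine count = 24; |E(F_23)| = 25.

Discriminant check: Δ ∝ 4a³ + 27b² = 4·22³ + 27·11² = 4·10648 + 27·121 ≡ 20 (mod 23). Nonzero ⇒ E is nonsingular.
For each x ∈ F_23, compute rhs = x³ + 22·x + 11 mod 23, then count y ∈ F_23 with y² ≡ rhs.
  x = 0: rhs = 11, matching y values: none (0 points).
  x = 1: rhs = 11, matching y values: none (0 points).
  x = 2: rhs = 17, matching y values: none (0 points).
  x = 3: rhs = 12, matching y values: 9, 14 (2 points).
  x = 4: rhs = 2, matching y values: 5, 18 (2 points).
  x = 5: rhs = 16, matching y values: 4, 19 (2 points).
  x = 6: rhs = 14, matching y values: none (0 points).
  x = 7: rhs = 2, matching y values: 5, 18 (2 points).
  x = 8: rhs = 9, matching y values: 3, 20 (2 points).
  x = 9: rhs = 18, matching y values: 8, 15 (2 points).
  x = 10: rhs = 12, matching y values: 9, 14 (2 points).
  x = 11: rhs = 20, matching y values: none (0 points).
  x = 12: rhs = 2, matching y values: 5, 18 (2 points).
  x = 13: rhs = 10, matching y values: none (0 points).
  x = 14: rhs = 4, matching y values: 2, 21 (2 points).
  x = 15: rhs = 13, matching y values: 6, 17 (2 points).
  x = 16: rhs = 20, matching y values: none (0 points).
  x = 17: rhs = 8, matching y values: 10, 13 (2 points).
  x = 18: rhs = 6, matching y values: 11, 12 (2 points).
  x = 19: rhs = 20, matching y values: none (0 points).
  x = 20: rhs = 10, matching y values: none (0 points).
  x = 21: rhs = 5, matching y values: none (0 points).
  x = 22: rhs = 11, matching y values: none (0 points).
Total affine count: 24.
Full point count |E(F_23)| = 24 + 1 = 25.
Hasse bound: |25 − (23+1)| = |1| = 1 ≤ 2√23 ≈ 9.5917 ✓.


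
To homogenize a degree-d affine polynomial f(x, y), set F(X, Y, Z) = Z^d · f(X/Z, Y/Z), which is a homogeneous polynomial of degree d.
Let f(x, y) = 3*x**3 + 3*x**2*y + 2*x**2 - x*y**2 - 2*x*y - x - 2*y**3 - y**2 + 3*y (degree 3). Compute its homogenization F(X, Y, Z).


F(X, Y, Z) = 3*X**3 + 3*X**2*Y + 2*X**2*Z - X*Y**2 - 2*X*Y*Z - X*Z**2 - 2*Y**3 - Y**2*Z + 3*Y*Z**2

deg(f) = 3.
Substitute x = X/Z, y = Y/Z into f, then multiply by Z^3.
  monomial 3·x^3·y^0 ↦ 3·X^3·Y^0·Z^0.
  monomial 3·x^2·y^1 ↦ 3·X^2·Y^1·Z^0.
  monomial 2·x^2·y^0 ↦ 2·X^2·Y^0·Z^1.
  monomial -1·x^1·y^2 ↦ -1·X^1·Y^2·Z^0.
  monomial -2·x^1·y^1 ↦ -2·X^1·Y^1·Z^1.
  monomial -1·x^1·y^0 ↦ -1·X^1·Y^0·Z^2.
  monomial -2·x^0·y^3 ↦ -2·X^0·Y^3·Z^0.
  monomial -1·x^0·y^2 ↦ -1·X^0·Y^2·Z^1.
  monomial 3·x^0·y^1 ↦ 3·X^0·Y^1·Z^2.
Collecting: F(X, Y, Z) = 3*X**3 + 3*X**2*Y + 2*X**2*Z - X*Y**2 - 2*X*Y*Z - X*Z**2 - 2*Y**3 - Y**2*Z + 3*Y*Z**2.


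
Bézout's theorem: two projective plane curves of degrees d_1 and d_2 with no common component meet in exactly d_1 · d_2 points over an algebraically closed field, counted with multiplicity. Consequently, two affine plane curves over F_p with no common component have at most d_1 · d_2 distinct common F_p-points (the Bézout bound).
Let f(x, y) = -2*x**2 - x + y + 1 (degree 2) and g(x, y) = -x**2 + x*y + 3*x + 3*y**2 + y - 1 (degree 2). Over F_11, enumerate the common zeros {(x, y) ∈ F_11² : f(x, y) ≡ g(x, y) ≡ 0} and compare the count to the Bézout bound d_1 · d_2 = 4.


Common zeros: ∅; count = 0; Bézout bound = 4.

deg(f) = 2, deg(g) = 2, so Bézout bound = 4.
Scan x ∈ F_11. For each x, list the y ∈ F_11 with f(x, y) ≡ 0 and those with g(x, y) ≡ 0 (mod 11); the common zeros in that column are the intersection.
  x = 0: f ≡ 0 at y ∈ {10}; g ≡ 0 at y ∈ ∅; common: ∅.
  x = 1: f ≡ 0 at y ∈ {2}; g ≡ 0 at y ∈ {6, 8}; common: ∅.
  x = 2: f ≡ 0 at y ∈ {9}; g ≡ 0 at y ∈ ∅; common: ∅.
  x = 3: f ≡ 0 at y ∈ {9}; g ≡ 0 at y ∈ ∅; common: ∅.
  x = 4: f ≡ 0 at y ∈ {2}; g ≡ 0 at y ∈ ∅; common: ∅.
  x = 5: f ≡ 0 at y ∈ {10}; g ≡ 0 at y ∈ {0, 9}; common: ∅.
  x = 6: f ≡ 0 at y ∈ {0}; g ≡ 0 at y ∈ ∅; common: ∅.
  x = 7: f ≡ 0 at y ∈ {5}; g ≡ 0 at y ∈ {3, 9}; common: ∅.
  x = 8: f ≡ 0 at y ∈ {3}; g ≡ 0 at y ∈ {2, 6}; common: ∅.
  x = 9: f ≡ 0 at y ∈ {5}; g ≡ 0 at y ∈ {0, 4}; common: ∅.
  x = 10: f ≡ 0 at y ∈ {0}; g ≡ 0 at y ∈ {3, 8}; common: ∅.
Collecting: common zeros = ∅, so the count is 0.
Comparison with the Bézout bound: 0 ≤ 4 = deg(f)·deg(g), as expected for curves with no common component (the affine F_11-count falls short of the bound because intersections may lie at infinity, over extension fields, or carry multiplicity).


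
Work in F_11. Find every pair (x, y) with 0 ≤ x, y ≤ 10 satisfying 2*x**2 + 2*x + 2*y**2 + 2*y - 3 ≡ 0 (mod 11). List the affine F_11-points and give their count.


Affine F_11-points: {(2, 3), (2, 7), (3, 2), (3, 8), (4, 4), (4, 6), (6, 4), (6, 6), (7, 2), (7, 8), (8, 3), (8, 7)}; count = 12.

For each of the 121 pairs (x, y) ∈ F_11², evaluate f(x, y) mod 11. Record the zeros.
  x = 0: [0↦8, 1↦1, 2↦9, 3↦10, 4↦4, 5↦2, 6↦4, 7↦10, 8↦9, 9↦1, 10↦8]  zeros at y ∈ ∅
  x = 1: [0↦1, 1↦5, 2↦2, 3↦3, 4↦8, 5↦6, 6↦8, 7↦3, 8↦2, 9↦5, 10↦1]  zeros at y ∈ ∅
  x = 2: [0↦9, 1↦2, 2↦10, 3↦0, 4↦5, 5↦3, 6↦5, 7↦0, 8↦10, 9↦2, 10↦9]  zeros at y ∈ {3, 7}
  x = 3: [0↦10, 1↦3, 2↦0, 3↦1, 4↦6, 5↦4, 6↦6, 7↦1, 8↦0, 9↦3, 10↦10]  zeros at y ∈ {2, 8}
  x = 4: [0↦4, 1↦8, 2↦5, 3↦6, 4↦0, 5↦9, 6↦0, 7↦6, 8↦5, 9↦8, 10↦4]  zeros at y ∈ {4, 6}
  x = 5: [0↦2, 1↦6, 2↦3, 3↦4, 4↦9, 5↦7, 6↦9, 7↦4, 8↦3, 9↦6, 10↦2]  zeros at y ∈ ∅
  x = 6: [0↦4, 1↦8, 2↦5, 3↦6, 4↦0, 5↦9, 6↦0, 7↦6, 8↦5, 9↦8, 10↦4]  zeros at y ∈ {4, 6}
  x = 7: [0↦10, 1↦3, 2↦0, 3↦1, 4↦6, 5↦4, 6↦6, 7↦1, 8↦0, 9↦3, 10↦10]  zeros at y ∈ {2, 8}
  x = 8: [0↦9, 1↦2, 2↦10, 3↦0, 4↦5, 5↦3, 6↦5, 7↦0, 8↦10, 9↦2, 10↦9]  zeros at y ∈ {3, 7}
  x = 9: [0↦1, 1↦5, 2↦2, 3↦3, 4↦8, 5↦6, 6↦8, 7↦3, 8↦2, 9↦5, 10↦1]  zeros at y ∈ ∅
  x = 10: [0↦8, 1↦1, 2↦9, 3↦10, 4↦4, 5↦2, 6↦4, 7↦10, 8↦9, 9↦1, 10↦8]  zeros at y ∈ ∅
Collecting zeros: affine points = {(2, 3), (2, 7), (3, 2), (3, 8), (4, 4), (4, 6), (6, 4), (6, 6), (7, 2), (7, 8), (8, 3), (8, 7)}.
Total count |C(F_11)_aff| = 12.


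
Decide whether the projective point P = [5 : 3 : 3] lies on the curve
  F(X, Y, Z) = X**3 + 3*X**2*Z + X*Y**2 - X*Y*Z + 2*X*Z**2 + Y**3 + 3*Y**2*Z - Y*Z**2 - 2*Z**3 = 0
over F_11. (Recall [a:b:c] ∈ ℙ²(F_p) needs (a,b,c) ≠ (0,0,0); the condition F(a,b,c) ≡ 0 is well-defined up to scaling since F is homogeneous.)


F(5,3,3) ≡ 5 (mod 11); P is NOT on the curve.

Evaluate F(5, 3, 3) term-by-term (mod 11).
  X**3 ↦ 1·125·1·1 = 125
  3*X**2*Z ↦ 3·25·1·3 = 225
  X*Y**2 ↦ 1·5·9·1 = 45
  -X*Y*Z ↦ -1·5·3·3 = -45
  2*X*Z**2 ↦ 2·5·1·9 = 90
  Y**3 ↦ 1·1·27·1 = 27
  3*Y**2*Z ↦ 3·1·9·3 = 81
  -Y*Z**2 ↦ -1·1·3·9 = -27
  -2*Z**3 ↦ -2·1·1·27 = -54
Sum: F(5, 3, 3) = (125) + (225) + (45) + (-45) + (90) + (27) + (81) + (-27) + (-54) = 467.
Reducing mod 11: 467 ≡ 5 (mod 11).
Since F(a, b, c) ≡ 5 ≠ 0 (mod 11), P does NOT lie on the curve.


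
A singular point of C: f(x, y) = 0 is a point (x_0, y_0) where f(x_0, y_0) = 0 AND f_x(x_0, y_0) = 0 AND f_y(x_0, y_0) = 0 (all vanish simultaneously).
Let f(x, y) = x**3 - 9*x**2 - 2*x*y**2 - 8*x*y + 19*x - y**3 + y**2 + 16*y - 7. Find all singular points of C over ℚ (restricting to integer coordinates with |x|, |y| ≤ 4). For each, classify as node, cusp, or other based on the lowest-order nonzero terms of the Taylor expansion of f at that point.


Singular points: {(3, -2)}; classification: cusp.

Compute partial derivatives:
  f_x = 3*x**2 - 18*x - 2*y**2 - 8*y + 19.
  f_y = -4*x*y - 8*x - 3*y**2 + 2*y + 16.
Scan x_0 ∈ {−4, ..., 4}. For each x_0, f_y(x_0, y) is a polynomial in y; find its integer roots y ∈ {−4, ..., 4}, then test f_x and f at those candidates.
  x = -4: f_y(-4, y) = -3*y**2 + 18*y + 48; vanishes at y ∈ {-2}. (-4, -2): f_x = 147 ≠ 0.
  x = -3: f_y(-3, y) = -3*y**2 + 14*y + 40; vanishes at y ∈ {-2}. (-3, -2): f_x = 108 ≠ 0.
  x = -2: f_y(-2, y) = -3*y**2 + 10*y + 32; vanishes at y ∈ {-2}. (-2, -2): f_x = 75 ≠ 0.
  x = -1: f_y(-1, y) = -3*y**2 + 6*y + 24; vanishes at y ∈ {-2, 4}. (-1, -2): f_x = 48 ≠ 0; (-1, 4): f_x = -24 ≠ 0.
  x = 0: f_y(0, y) = -3*y**2 + 2*y + 16; vanishes at y ∈ {-2}. (0, -2): f_x = 27 ≠ 0.
  x = 1: f_y(1, y) = -3*y**2 - 2*y + 8; vanishes at y ∈ {-2}. (1, -2): f_x = 12 ≠ 0.
  x = 2: f_y(2, y) = -3*y**2 - 6*y; vanishes at y ∈ {-2, 0}. (2, -2): f_x = 3 ≠ 0; (2, 0): f_x = -5 ≠ 0.
  x = 3: f_y(3, y) = -3*y**2 - 10*y - 8; vanishes at y ∈ {-2}. (3, -2): f_x = 0, f = 0 — SINGULAR.
  x = 4: f_y(4, y) = -3*y**2 - 14*y - 16; vanishes at y ∈ {-2}. (4, -2): f_x = 3 ≠ 0.
Only singular point on the grid: (3, -2).
Classify: substitute x = 3 + u, y = -2 + v and expand: f = u**3 - 2*u*v**2 - v**3 + v**2.
No constant or linear terms (consistent with a singular point). Quadratic part: v**2. Cubic part: u**3 - 2*u*v**2 - v**3.
The quadratic part v**2 is a perfect square, so there is a single (double) tangent line v = 0, i.e. y = -2. Restricting the cubic part to that line (v = 0) leaves u**3 ≠ 0, so f is not divisible by v and the branch is v² ≈ -u**3 to lowest order — this is a cusp.
Classification: cusp.


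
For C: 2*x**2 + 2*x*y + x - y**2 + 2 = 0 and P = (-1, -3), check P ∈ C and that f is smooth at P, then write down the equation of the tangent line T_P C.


Tangent line at P: -9*x + 4*y + 3 = 0.

Step 1: f(-1, -3) = 0, so P lies on C.
Step 2: partial derivatives
  f_x(x, y) = 4*x + 2*y + 1, f_y(x, y) = 2*x - 2*y.
  f_x(P) = -9, f_y(P) = 4 (gradient nonzero, so P is smooth).
Step 3: tangent line at P: -9·(x − -1) + 4·(y − -3) = 0.
Expanding: -9*x + 4*y + 3 = 0.


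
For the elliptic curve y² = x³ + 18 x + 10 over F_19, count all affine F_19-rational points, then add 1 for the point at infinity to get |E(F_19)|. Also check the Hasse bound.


Affine points = {(2, 4), (2, 15), (5, 4), (5, 15), (6, 7), (6, 12), (7, 2), (7, 17), (8, 1), (8, 18), (11, 0), (12, 4), (12, 15), (13, 3), (13, 16), (14, 2), (14, 17), (15, 8), (15, 11), (16, 9), (16, 10), (17, 2), (17, 17)}; affine count = 23; |E(F_19)| = 24.

Discriminant check: Δ ∝ 4a³ + 27b² = 4·18³ + 27·10² = 4·5832 + 27·100 ≡ 17 (mod 19). Nonzero ⇒ E is nonsingular.
For each x ∈ F_19, compute rhs = x³ + 18·x + 10 mod 19, then count y ∈ F_19 with y² ≡ rhs.
  x = 0: rhs = 10, matching y values: none (0 points).
  x = 1: rhs = 10, matching y values: none (0 points).
  x = 2: rhs = 16, matching y values: 4, 15 (2 points).
  x = 3: rhs = 15, matching y values: none (0 points).
  x = 4: rhs = 13, matching y values: none (0 points).
  x = 5: rhs = 16, matching y values: 4, 15 (2 points).
  x = 6: rhs = 11, matching y values: 7, 12 (2 points).
  x = 7: rhs = 4, matching y values: 2, 17 (2 points).
  x = 8: rhs = 1, matching y values: 1, 18 (2 points).
  x = 9: rhs = 8, matching y values: none (0 points).
  x = 10: rhs = 12, matching y values: none (0 points).
  x = 11: rhs = 0, matching y values: 0 (1 points).
  x = 12: rhs = 16, matching y values: 4, 15 (2 points).
  x = 13: rhs = 9, matching y values: 3, 16 (2 points).
  x = 14: rhs = 4, matching y values: 2, 17 (2 points).
  x = 15: rhs = 7, matching y values: 8, 11 (2 points).
  x = 16: rhs = 5, matching y values: 9, 10 (2 points).
  x = 17: rhs = 4, matching y values: 2, 17 (2 points).
  x = 18: rhs = 10, matching y values: none (0 points).
Total affine count: 23.
Full point count |E(F_19)| = 23 + 1 = 24.
Hasse bound: |24 − (19+1)| = |4| = 4 ≤ 2√19 ≈ 8.7178 ✓.


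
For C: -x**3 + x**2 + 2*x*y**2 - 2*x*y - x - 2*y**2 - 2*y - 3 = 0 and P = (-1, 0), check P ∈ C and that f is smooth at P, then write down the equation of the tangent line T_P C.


Tangent line at P: -6*x - 6 = 0.

Step 1: f(-1, 0) = 0, so P lies on C.
Step 2: partial derivatives
  f_x(x, y) = -3*x**2 + 2*x + 2*y**2 - 2*y - 1, f_y(x, y) = 4*x*y - 2*x - 4*y - 2.
  f_x(P) = -6, f_y(P) = 0 (gradient nonzero, so P is smooth).
Step 3: tangent line at P: -6·(x − -1) + 0·(y − 0) = 0.
Expanding: -6*x - 6 = 0.


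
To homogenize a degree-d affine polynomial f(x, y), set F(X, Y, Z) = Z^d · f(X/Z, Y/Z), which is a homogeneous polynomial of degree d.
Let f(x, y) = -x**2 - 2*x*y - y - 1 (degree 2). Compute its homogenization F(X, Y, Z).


F(X, Y, Z) = -X**2 - 2*X*Y - Y*Z - Z**2

deg(f) = 2.
Substitute x = X/Z, y = Y/Z into f, then multiply by Z^2.
  monomial -1·x^2·y^0 ↦ -1·X^2·Y^0·Z^0.
  monomial -2·x^1·y^1 ↦ -2·X^1·Y^1·Z^0.
  monomial -1·x^0·y^1 ↦ -1·X^0·Y^1·Z^1.
  monomial -1·x^0·y^0 ↦ -1·X^0·Y^0·Z^2.
Collecting: F(X, Y, Z) = -X**2 - 2*X*Y - Y*Z - Z**2.


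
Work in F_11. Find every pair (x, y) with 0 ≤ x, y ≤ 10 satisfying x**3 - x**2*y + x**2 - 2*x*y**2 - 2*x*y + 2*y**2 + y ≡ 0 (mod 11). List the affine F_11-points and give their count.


Affine F_11-points: {(0, 0), (0, 5), (1, 1), (5, 5), (5, 10), (7, 2), (9, 2), (9, 7), (10, 0), (10, 5)}; count = 10.

For each of the 121 pairs (x, y) ∈ F_11², evaluate f(x, y) mod 11. Record the zeros.
  x = 0: [0↦0, 1↦3, 2↦10, 3↦10, 4↦3, 5↦0, 6↦1, 7↦6, 8↦4, 9↦6, 10↦1]  zeros at y ∈ {0, 5}
  x = 1: [0↦2, 1↦0, 2↦9, 3↦7, 4↦5, 5↦3, 6↦1, 7↦10, 8↦8, 9↦6, 10↦4]  zeros at y ∈ {1}
  x = 2: [0↦1, 1↦3, 2↦1, 3↦6, 4↦7, 5↦4, 6↦8, 7↦8, 8↦4, 9↦7, 10↦6]  zeros at y ∈ ∅
  x = 3: [0↦3, 1↦7, 2↦3, 3↦2, 4↦4, 5↦9, 6↦6, 7↦6, 8↦9, 9↦4, 10↦2]  zeros at y ∈ ∅
  x = 4: [0↦3, 1↦7, 2↦10, 3↦1, 4↦2, 5↦2, 6↦1, 7↦10, 8↦7, 9↦3, 10↦9]  zeros at y ∈ ∅
  x = 5: [0↦7, 1↦9, 2↦6, 3↦9, 4↦7, 5↦0, 6↦10, 7↦4, 8↦4, 9↦10, 10↦0]  zeros at y ∈ {5, 10}
  x = 6: [0↦10, 1↦8, 2↦8, 3↦10, 4↦3, 5↦9, 6↦6, 7↦5, 8↦6, 9↦9, 10↦3]  zeros at y ∈ ∅
  x = 7: [0↦7, 1↦10, 2↦0, 3↦10, 4↦7, 5↦2, 6↦6, 7↦8, 8↦8, 9↦6, 10↦2]  zeros at y ∈ {2}
  x = 8: [0↦4, 1↦10, 2↦10, 3↦4, 4↦3, 5↦7, 6↦5, 7↦8, 8↦5, 9↦7, 10↦3]  zeros at y ∈ ∅
  x = 9: [0↦7, 1↦3, 2↦0, 3↦9, 4↦8, 5↦8, 6↦9, 7↦0, 8↦3, 9↦7, 10↦1]  zeros at y ∈ {2, 7}
  x = 10: [0↦0, 1↦6, 2↦9, 3↦9, 4↦6, 5↦0, 6↦2, 7↦1, 8↦8, 9↦1, 10↦2]  zeros at y ∈ {0, 5}
Collecting zeros: affine points = {(0, 0), (0, 5), (1, 1), (5, 5), (5, 10), (7, 2), (9, 2), (9, 7), (10, 0), (10, 5)}.
Total count |C(F_11)_aff| = 10.


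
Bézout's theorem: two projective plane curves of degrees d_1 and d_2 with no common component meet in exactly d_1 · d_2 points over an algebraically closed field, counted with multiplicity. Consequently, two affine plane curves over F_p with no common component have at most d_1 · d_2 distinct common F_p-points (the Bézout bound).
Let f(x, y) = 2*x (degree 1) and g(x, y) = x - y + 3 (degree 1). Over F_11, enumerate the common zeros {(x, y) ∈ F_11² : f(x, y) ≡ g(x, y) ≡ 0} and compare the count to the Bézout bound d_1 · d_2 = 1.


Common zeros: {(0, 3)}; count = 1; Bézout bound = 1.

deg(f) = 1, deg(g) = 1, so Bézout bound = 1.
Scan x ∈ F_11. For each x, list the y ∈ F_11 with f(x, y) ≡ 0 and those with g(x, y) ≡ 0 (mod 11); the common zeros in that column are the intersection.
  x = 0: f ≡ 0 at y ∈ {0, 1, 2, 3, 4, 5, 6, 7, 8, 9, 10}; g ≡ 0 at y ∈ {3}; common: {3}.
  x = 1: f ≡ 0 at y ∈ ∅; g ≡ 0 at y ∈ {4}; common: ∅.
  x = 2: f ≡ 0 at y ∈ ∅; g ≡ 0 at y ∈ {5}; common: ∅.
  x = 3: f ≡ 0 at y ∈ ∅; g ≡ 0 at y ∈ {6}; common: ∅.
  x = 4: f ≡ 0 at y ∈ ∅; g ≡ 0 at y ∈ {7}; common: ∅.
  x = 5: f ≡ 0 at y ∈ ∅; g ≡ 0 at y ∈ {8}; common: ∅.
  x = 6: f ≡ 0 at y ∈ ∅; g ≡ 0 at y ∈ {9}; common: ∅.
  x = 7: f ≡ 0 at y ∈ ∅; g ≡ 0 at y ∈ {10}; common: ∅.
  x = 8: f ≡ 0 at y ∈ ∅; g ≡ 0 at y ∈ {0}; common: ∅.
  x = 9: f ≡ 0 at y ∈ ∅; g ≡ 0 at y ∈ {1}; common: ∅.
  x = 10: f ≡ 0 at y ∈ ∅; g ≡ 0 at y ∈ {2}; common: ∅.
Collecting: common zeros = {(0, 3)}, so the count is 1.
Comparison with the Bézout bound: 1 ≤ 1 = deg(f)·deg(g), as expected for curves with no common component (the bound is attained).


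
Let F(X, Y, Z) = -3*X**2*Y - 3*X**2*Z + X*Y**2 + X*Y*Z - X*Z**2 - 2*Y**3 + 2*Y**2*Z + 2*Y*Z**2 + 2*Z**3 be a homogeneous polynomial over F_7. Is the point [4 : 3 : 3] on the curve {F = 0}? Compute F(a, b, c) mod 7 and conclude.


F(4,3,3) ≡ 3 (mod 7); P is NOT on the curve.

Evaluate F(4, 3, 3) term-by-term (mod 7).
  -3*X**2*Y ↦ -3·16·3·1 = -144
  -3*X**2*Z ↦ -3·16·1·3 = -144
  X*Y**2 ↦ 1·4·9·1 = 36
  X*Y*Z ↦ 1·4·3·3 = 36
  -X*Z**2 ↦ -1·4·1·9 = -36
  -2*Y**3 ↦ -2·1·27·1 = -54
  2*Y**2*Z ↦ 2·1·9·3 = 54
  2*Y*Z**2 ↦ 2·1·3·9 = 54
  2*Z**3 ↦ 2·1·1·27 = 54
Sum: F(4, 3, 3) = (-144) + (-144) + (36) + (36) + (-36) + (-54) + (54) + (54) + (54) = -144.
Reducing mod 7: -144 ≡ 3 (mod 7).
Since F(a, b, c) ≡ 3 ≠ 0 (mod 7), P does NOT lie on the curve.


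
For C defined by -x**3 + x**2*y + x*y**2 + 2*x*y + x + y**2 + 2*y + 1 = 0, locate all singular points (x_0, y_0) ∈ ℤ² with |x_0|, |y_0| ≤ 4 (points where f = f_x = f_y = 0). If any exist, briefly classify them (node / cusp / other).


Singular points: {(0, -1)}; classification: node.

Compute partial derivatives:
  f_x = -3*x**2 + 2*x*y + y**2 + 2*y + 1.
  f_y = x**2 + 2*x*y + 2*x + 2*y + 2.
Scan x_0 ∈ {−4, ..., 4}. For each x_0, f_y(x_0, y) is a polynomial in y; find its integer roots y ∈ {−4, ..., 4}, then test f_x and f at those candidates.
  x = -4: f_y(-4, y) = 10 - 6*y; no integer root y with |y| ≤ 4.
  x = -3: f_y(-3, y) = 5 - 4*y; no integer root y with |y| ≤ 4.
  x = -2: f_y(-2, y) = 2 - 2*y; vanishes at y ∈ {1}. (-2, 1): f_x = -12 ≠ 0.
  x = -1: f_y(-1, y) = 1; no integer root y with |y| ≤ 4.
  x = 0: f_y(0, y) = 2*y + 2; vanishes at y ∈ {-1}. (0, -1): f_x = 0, f = 0 — SINGULAR.
  x = 1: f_y(1, y) = 4*y + 5; no integer root y with |y| ≤ 4.
  x = 2: f_y(2, y) = 6*y + 10; no integer root y with |y| ≤ 4.
  x = 3: f_y(3, y) = 8*y + 17; no integer root y with |y| ≤ 4.
  x = 4: f_y(4, y) = 10*y + 26; no integer root y with |y| ≤ 4.
Only singular point on the grid: (0, -1).
Classify: substitute x = 0 + u, y = -1 + v and expand: f = -u**3 + u**2*v - u**2 + u*v**2 + v**2.
No constant or linear terms (consistent with a singular point). Quadratic part: -u**2 + v**2. Cubic part: -u**3 + u**2*v + u*v**2.
The quadratic part v**2 - u**2 = (v − u)(v + u) splits into two distinct linear factors, so there are two distinct tangent lines y − -1 = ±(x − 0) — this is a node (ordinary double point).
Classification: node.


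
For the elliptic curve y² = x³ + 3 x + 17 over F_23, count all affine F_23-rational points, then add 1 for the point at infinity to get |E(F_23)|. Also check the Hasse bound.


Affine points = {(2, 10), (2, 13), (4, 1), (4, 22), (7, 6), (7, 17), (8, 1), (8, 22), (10, 9), (10, 14), (11, 1), (11, 22), (17, 6), (17, 17), (20, 2), (20, 21), (21, 7), (21, 16), (22, 6), (22, 17)}; affine count = 20; |E(F_23)| = 21.

Discriminant check: Δ ∝ 4a³ + 27b² = 4·3³ + 27·17² = 4·27 + 27·289 ≡ 22 (mod 23). Nonzero ⇒ E is nonsingular.
For each x ∈ F_23, compute rhs = x³ + 3·x + 17 mod 23, then count y ∈ F_23 with y² ≡ rhs.
  x = 0: rhs = 17, matching y values: none (0 points).
  x = 1: rhs = 21, matching y values: none (0 points).
  x = 2: rhs = 8, matching y values: 10, 13 (2 points).
  x = 3: rhs = 7, matching y values: none (0 points).
  x = 4: rhs = 1, matching y values: 1, 22 (2 points).
  x = 5: rhs = 19, matching y values: none (0 points).
  x = 6: rhs = 21, matching y values: none (0 points).
  x = 7: rhs = 13, matching y values: 6, 17 (2 points).
  x = 8: rhs = 1, matching y values: 1, 22 (2 points).
  x = 9: rhs = 14, matching y values: none (0 points).
  x = 10: rhs = 12, matching y values: 9, 14 (2 points).
  x = 11: rhs = 1, matching y values: 1, 22 (2 points).
  x = 12: rhs = 10, matching y values: none (0 points).
  x = 13: rhs = 22, matching y values: none (0 points).
  x = 14: rhs = 20, matching y values: none (0 points).
  x = 15: rhs = 10, matching y values: none (0 points).
  x = 16: rhs = 21, matching y values: none (0 points).
  x = 17: rhs = 13, matching y values: 6, 17 (2 points).
  x = 18: rhs = 15, matching y values: none (0 points).
  x = 19: rhs = 10, matching y values: none (0 points).
  x = 20: rhs = 4, matching y values: 2, 21 (2 points).
  x = 21: rhs = 3, matching y values: 7, 16 (2 points).
  x = 22: rhs = 13, matching y values: 6, 17 (2 points).
Total affine count: 20.
Full point count |E(F_23)| = 20 + 1 = 21.
Hasse bound: |21 − (23+1)| = |-3| = 3 ≤ 2√23 ≈ 9.5917 ✓.


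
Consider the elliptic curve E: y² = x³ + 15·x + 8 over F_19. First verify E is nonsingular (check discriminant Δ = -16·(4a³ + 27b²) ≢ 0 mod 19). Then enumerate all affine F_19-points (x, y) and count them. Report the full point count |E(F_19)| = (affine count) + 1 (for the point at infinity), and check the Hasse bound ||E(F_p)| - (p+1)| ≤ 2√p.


Affine points = {(1, 9), (1, 10), (3, 2), (3, 17), (7, 0), (9, 6), (9, 13), (12, 4), (12, 15), (13, 5), (13, 14), (14, 6), (14, 13), (15, 6), (15, 13), (18, 7), (18, 12)}; affine count = 17; |E(F_19)| = 18.

Discriminant check: Δ ∝ 4a³ + 27b² = 4·15³ + 27·8² = 4·3375 + 27·64 ≡ 9 (mod 19). Nonzero ⇒ E is nonsingular.
For each x ∈ F_19, compute rhs = x³ + 15·x + 8 mod 19, then count y ∈ F_19 with y² ≡ rhs.
  x = 0: rhs = 8, matching y values: none (0 points).
  x = 1: rhs = 5, matching y values: 9, 10 (2 points).
  x = 2: rhs = 8, matching y values: none (0 points).
  x = 3: rhs = 4, matching y values: 2, 17 (2 points).
  x = 4: rhs = 18, matching y values: none (0 points).
  x = 5: rhs = 18, matching y values: none (0 points).
  x = 6: rhs = 10, matching y values: none (0 points).
  x = 7: rhs = 0, matching y values: 0 (1 points).
  x = 8: rhs = 13, matching y values: none (0 points).
  x = 9: rhs = 17, matching y values: 6, 13 (2 points).
  x = 10: rhs = 18, matching y values: none (0 points).
  x = 11: rhs = 3, matching y values: none (0 points).
  x = 12: rhs = 16, matching y values: 4, 15 (2 points).
  x = 13: rhs = 6, matching y values: 5, 14 (2 points).
  x = 14: rhs = 17, matching y values: 6, 13 (2 points).
  x = 15: rhs = 17, matching y values: 6, 13 (2 points).
  x = 16: rhs = 12, matching y values: none (0 points).
  x = 17: rhs = 8, matching y values: none (0 points).
  x = 18: rhs = 11, matching y values: 7, 12 (2 points).
Total affine count: 17.
Full point count |E(F_19)| = 17 + 1 = 18.
Hasse bound: |18 − (19+1)| = |-2| = 2 ≤ 2√19 ≈ 8.7178 ✓.


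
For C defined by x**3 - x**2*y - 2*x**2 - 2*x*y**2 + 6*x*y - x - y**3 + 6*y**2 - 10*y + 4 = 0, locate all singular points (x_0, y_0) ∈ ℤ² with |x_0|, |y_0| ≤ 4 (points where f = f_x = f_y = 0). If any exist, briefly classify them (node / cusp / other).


Singular points: {(1, 1)}; classification: cusp.

Compute partial derivatives:
  f_x = 3*x**2 - 2*x*y - 4*x - 2*y**2 + 6*y - 1.
  f_y = -x**2 - 4*x*y + 6*x - 3*y**2 + 12*y - 10.
Scan x_0 ∈ {−4, ..., 4}. For each x_0, f_y(x_0, y) is a polynomial in y; find its integer roots y ∈ {−4, ..., 4}, then test f_x and f at those candidates.
  x = -4: f_y(-4, y) = -3*y**2 + 28*y - 50; no integer root y with |y| ≤ 4.
  x = -3: f_y(-3, y) = -3*y**2 + 24*y - 37; no integer root y with |y| ≤ 4.
  x = -2: f_y(-2, y) = -3*y**2 + 20*y - 26; no integer root y with |y| ≤ 4.
  x = -1: f_y(-1, y) = -3*y**2 + 16*y - 17; no integer root y with |y| ≤ 4.
  x = 0: f_y(0, y) = -3*y**2 + 12*y - 10; no integer root y with |y| ≤ 4.
  x = 1: f_y(1, y) = -3*y**2 + 8*y - 5; vanishes at y ∈ {1}. (1, 1): f_x = 0, f = 0 — SINGULAR.
  x = 2: f_y(2, y) = -3*y**2 + 4*y - 2; no integer root y with |y| ≤ 4.
  x = 3: f_y(3, y) = -3*y**2 - 1; no integer root y with |y| ≤ 4.
  x = 4: f_y(4, y) = -3*y**2 - 4*y - 2; no integer root y with |y| ≤ 4.
Only singular point on the grid: (1, 1).
Classify: substitute x = 1 + u, y = 1 + v and expand: f = u**3 - u**2*v - 2*u*v**2 - v**3 + v**2.
No constant or linear terms (consistent with a singular point). Quadratic part: v**2. Cubic part: u**3 - u**2*v - 2*u*v**2 - v**3.
The quadratic part v**2 is a perfect square, so there is a single (double) tangent line v = 0, i.e. y = 1. Restricting the cubic part to that line (v = 0) leaves u**3 ≠ 0, so f is not divisible by v and the branch is v² ≈ -u**3 to lowest order — this is a cusp.
Classification: cusp.


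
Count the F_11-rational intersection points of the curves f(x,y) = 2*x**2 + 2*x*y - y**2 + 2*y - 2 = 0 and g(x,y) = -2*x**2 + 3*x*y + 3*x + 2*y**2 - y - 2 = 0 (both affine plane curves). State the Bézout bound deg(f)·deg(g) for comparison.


Common zeros: {(6, 4)}; count = 1; Bézout bound = 4.

deg(f) = 2, deg(g) = 2, so Bézout bound = 4.
Scan x ∈ F_11. For each x, list the y ∈ F_11 with f(x, y) ≡ 0 and those with g(x, y) ≡ 0 (mod 11); the common zeros in that column are the intersection.
  x = 0: f ≡ 0 at y ∈ ∅; g ≡ 0 at y ∈ ∅; common: ∅.
  x = 1: f ≡ 0 at y ∈ {0, 4}; g ≡ 0 at y ∈ {2, 8}; common: ∅.
  x = 2: f ≡ 0 at y ∈ {1, 5}; g ≡ 0 at y ∈ ∅; common: ∅.
  x = 3: f ≡ 0 at y ∈ ∅; g ≡ 0 at y ∈ {0, 7}; common: ∅.
  x = 4: f ≡ 0 at y ∈ {5}; g ≡ 0 at y ∈ {0}; common: ∅.
  x = 5: f ≡ 0 at y ∈ ∅; g ≡ 0 at y ∈ ∅; common: ∅.
  x = 6: f ≡ 0 at y ∈ {4, 10}; g ≡ 0 at y ∈ {4}; common: {4}.
  x = 7: f ≡ 0 at y ∈ ∅; g ≡ 0 at y ∈ {4, 8}; common: ∅.
  x = 8: f ≡ 0 at y ∈ {1, 6}; g ≡ 0 at y ∈ ∅; common: ∅.
  x = 9: f ≡ 0 at y ∈ ∅; g ≡ 0 at y ∈ {2, 7}; common: ∅.
  x = 10: f ≡ 0 at y ∈ {0}; g ≡ 0 at y ∈ ∅; common: ∅.
Collecting: common zeros = {(6, 4)}, so the count is 1.
Comparison with the Bézout bound: 1 ≤ 4 = deg(f)·deg(g), as expected for curves with no common component (the affine F_11-count falls short of the bound because intersections may lie at infinity, over extension fields, or carry multiplicity).
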